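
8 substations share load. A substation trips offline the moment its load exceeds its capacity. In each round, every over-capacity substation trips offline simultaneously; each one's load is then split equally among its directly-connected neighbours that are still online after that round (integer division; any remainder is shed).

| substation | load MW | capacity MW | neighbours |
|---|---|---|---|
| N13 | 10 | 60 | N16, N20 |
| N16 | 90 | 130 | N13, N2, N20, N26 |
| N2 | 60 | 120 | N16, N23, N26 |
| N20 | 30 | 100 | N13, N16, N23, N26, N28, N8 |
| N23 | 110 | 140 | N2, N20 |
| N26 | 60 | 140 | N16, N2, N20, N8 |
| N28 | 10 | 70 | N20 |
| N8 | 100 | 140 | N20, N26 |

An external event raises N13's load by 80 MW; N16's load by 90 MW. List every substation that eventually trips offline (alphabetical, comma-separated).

Round 1 — N13 at 90 > 60; N16 at 180 > 130. N13, N16 trip offline.
  N13 sheds 90 MW to N20: 90 each.
    N20: 30+90 = 120 > 100
  N16 sheds 180 MW to N2, N20, N26: 60 each.
    N2: 60+60 = 120 ≤ 120
    N20: 120+60 = 180 > 100
    N26: 60+60 = 120 ≤ 140
Round 2 — N20 trips offline.
  N20 sheds 180 MW to N23, N26, N28, N8: 45 each.
    N23: 110+45 = 155 > 140
    N26: 120+45 = 165 > 140
    N28: 10+45 = 55 ≤ 70
    N8: 100+45 = 145 > 140
Round 3 — N23, N26, N8 trip offline.
  N23 sheds 155 MW to N2: 155 each.
    N2: 120+155 = 275 > 120
  N26 sheds 165 MW to N2: 165 each.
    N2: 275+165 = 440 > 120
  N8 sheds 145 MW: no online neighbours, lost.
Round 4 — N2 trips offline.
  N2 sheds 440 MW: no online neighbours, lost.
No further trips.

N13, N16, N2, N20, N23, N26, N8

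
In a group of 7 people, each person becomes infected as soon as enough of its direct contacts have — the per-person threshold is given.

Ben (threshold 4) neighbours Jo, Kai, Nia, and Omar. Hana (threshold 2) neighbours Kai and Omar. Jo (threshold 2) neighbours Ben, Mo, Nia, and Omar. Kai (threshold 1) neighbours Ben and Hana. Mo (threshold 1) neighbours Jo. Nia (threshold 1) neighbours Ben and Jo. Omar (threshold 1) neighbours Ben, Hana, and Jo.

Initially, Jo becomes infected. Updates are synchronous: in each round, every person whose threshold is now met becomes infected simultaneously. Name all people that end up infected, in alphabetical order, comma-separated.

Round 1 — Jo becomes infected (initial).
Round 2 — checking thresholds:
  Ben: 1 of 4 neighbours < 4, not yet.
  Mo: 1 of 1 neighbours ≥ 1, becomes infected.
  Nia: 1 of 2 neighbours ≥ 1, becomes infected.
  Omar: 1 of 3 neighbours ≥ 1, becomes infected.
Round 3 — no new infections; cascade stops.

Jo, Mo, Nia, Omar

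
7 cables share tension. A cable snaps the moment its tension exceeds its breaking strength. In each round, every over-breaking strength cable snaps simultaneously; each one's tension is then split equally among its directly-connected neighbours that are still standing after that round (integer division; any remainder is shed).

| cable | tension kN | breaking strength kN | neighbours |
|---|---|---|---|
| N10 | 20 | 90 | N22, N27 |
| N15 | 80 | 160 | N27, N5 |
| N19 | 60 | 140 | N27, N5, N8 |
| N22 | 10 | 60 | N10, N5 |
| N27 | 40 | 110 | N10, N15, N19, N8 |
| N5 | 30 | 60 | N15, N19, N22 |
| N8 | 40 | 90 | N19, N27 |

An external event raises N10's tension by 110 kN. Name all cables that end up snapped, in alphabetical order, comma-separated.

N10, N22, N5

Round 1 — N10 at 130 > 90. N10 snaps.
  N10 sheds 130 kN to N22, N27: 65 each.
    N22: 10+65 = 75 > 60
    N27: 40+65 = 105 ≤ 110
Round 2 — N22 snaps.
  N22 sheds 75 kN to N5: 75 each.
    N5: 30+75 = 105 > 60
Round 3 — N5 snaps.
  N5 sheds 105 kN to N15, N19: 52 each (1 lost).
    N15: 80+52 = 132 ≤ 160
    N19: 60+52 = 112 ≤ 140
No further breaks.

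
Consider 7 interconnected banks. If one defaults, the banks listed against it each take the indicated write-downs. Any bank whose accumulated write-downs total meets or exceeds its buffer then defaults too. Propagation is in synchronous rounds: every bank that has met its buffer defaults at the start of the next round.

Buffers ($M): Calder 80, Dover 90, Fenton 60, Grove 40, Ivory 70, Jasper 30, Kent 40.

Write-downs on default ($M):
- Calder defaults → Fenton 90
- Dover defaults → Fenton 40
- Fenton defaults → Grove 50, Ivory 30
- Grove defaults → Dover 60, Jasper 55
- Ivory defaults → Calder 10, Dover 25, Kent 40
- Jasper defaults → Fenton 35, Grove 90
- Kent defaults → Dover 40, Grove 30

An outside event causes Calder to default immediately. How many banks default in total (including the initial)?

4

Round 1 — Calder defaults (initial).
  Fenton: +90 → 90 ≥ 60
Round 2 — Fenton defaults.
  Grove: +50 → 50 ≥ 40
  Ivory: +30 → 30 < 70
Round 3 — Grove defaults.
  Dover: +60 → 60 < 90
  Jasper: +55 → 55 ≥ 30
Round 4 — Jasper defaults.
No further defaults.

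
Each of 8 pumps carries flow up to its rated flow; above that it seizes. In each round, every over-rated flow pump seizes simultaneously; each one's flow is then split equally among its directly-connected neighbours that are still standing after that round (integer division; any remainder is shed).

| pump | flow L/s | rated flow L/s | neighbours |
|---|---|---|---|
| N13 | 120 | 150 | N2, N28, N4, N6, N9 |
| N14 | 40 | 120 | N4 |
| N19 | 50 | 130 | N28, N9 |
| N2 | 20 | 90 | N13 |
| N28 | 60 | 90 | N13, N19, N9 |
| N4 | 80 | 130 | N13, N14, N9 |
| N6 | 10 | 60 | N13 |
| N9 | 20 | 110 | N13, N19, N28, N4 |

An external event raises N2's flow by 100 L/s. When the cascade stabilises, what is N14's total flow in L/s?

Round 1 — N2 at 120 > 90. N2 seizes.
  N2 sheds 120 L/s to N13: 120 each.
    N13: 120+120 = 240 > 150
Round 2 — N13 seizes.
  N13 sheds 240 L/s to N28, N4, N6, N9: 60 each.
    N28: 60+60 = 120 > 90
    N4: 80+60 = 140 > 130
    N6: 10+60 = 70 > 60
    N9: 20+60 = 80 ≤ 110
Round 3 — N28, N4, N6 seize.
  N28 sheds 120 L/s to N19, N9: 60 each.
    N19: 50+60 = 110 ≤ 130
    N9: 80+60 = 140 > 110
  N4 sheds 140 L/s to N14, N9: 70 each.
    N14: 40+70 = 110 ≤ 120
    N9: 140+70 = 210 > 110
  N6 sheds 70 L/s: no online neighbours, lost.
Round 4 — N9 seizes.
  N9 sheds 210 L/s to N19: 210 each.
    N19: 110+210 = 320 > 130
Round 5 — N19 seizes.
  N19 sheds 320 L/s: no online neighbours, lost.
No further seizures.

110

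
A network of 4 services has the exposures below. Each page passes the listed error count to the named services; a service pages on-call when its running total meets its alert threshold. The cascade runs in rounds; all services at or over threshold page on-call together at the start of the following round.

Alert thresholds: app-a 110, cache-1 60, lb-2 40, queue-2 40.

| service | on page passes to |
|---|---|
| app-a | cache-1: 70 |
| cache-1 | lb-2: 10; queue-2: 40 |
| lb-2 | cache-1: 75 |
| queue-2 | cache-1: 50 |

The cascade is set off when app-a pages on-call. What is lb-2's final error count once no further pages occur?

Round 1 — app-a pages on-call (initial).
  cache-1: +70 → 70 ≥ 60
Round 2 — cache-1 pages on-call.
  lb-2: +10 → 10 < 40
  queue-2: +40 → 40 ≥ 40
Round 3 — queue-2 pages on-call.
No further pages.

10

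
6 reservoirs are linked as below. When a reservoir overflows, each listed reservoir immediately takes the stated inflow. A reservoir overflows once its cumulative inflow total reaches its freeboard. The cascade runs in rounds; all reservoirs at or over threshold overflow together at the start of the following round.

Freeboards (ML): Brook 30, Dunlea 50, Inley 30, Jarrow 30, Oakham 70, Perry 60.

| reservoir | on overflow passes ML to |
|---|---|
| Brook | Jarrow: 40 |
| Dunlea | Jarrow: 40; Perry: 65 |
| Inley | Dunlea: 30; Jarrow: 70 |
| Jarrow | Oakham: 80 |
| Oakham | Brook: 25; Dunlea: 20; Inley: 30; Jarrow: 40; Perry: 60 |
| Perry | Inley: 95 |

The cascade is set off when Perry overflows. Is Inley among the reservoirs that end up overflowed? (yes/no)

Round 1 — Perry overflows (initial).
  Inley: +95 → 95 ≥ 30
Round 2 — Inley overflows.
  Dunlea: +30 → 30 < 50
  Jarrow: +70 → 70 ≥ 30
Round 3 — Jarrow overflows.
  Oakham: +80 → 80 ≥ 70
Round 4 — Oakham overflows.
  Brook: +25 → 25 < 30
  Dunlea: +20 → 50 ≥ 50
Round 5 — Dunlea overflows.
No further overflows.

yes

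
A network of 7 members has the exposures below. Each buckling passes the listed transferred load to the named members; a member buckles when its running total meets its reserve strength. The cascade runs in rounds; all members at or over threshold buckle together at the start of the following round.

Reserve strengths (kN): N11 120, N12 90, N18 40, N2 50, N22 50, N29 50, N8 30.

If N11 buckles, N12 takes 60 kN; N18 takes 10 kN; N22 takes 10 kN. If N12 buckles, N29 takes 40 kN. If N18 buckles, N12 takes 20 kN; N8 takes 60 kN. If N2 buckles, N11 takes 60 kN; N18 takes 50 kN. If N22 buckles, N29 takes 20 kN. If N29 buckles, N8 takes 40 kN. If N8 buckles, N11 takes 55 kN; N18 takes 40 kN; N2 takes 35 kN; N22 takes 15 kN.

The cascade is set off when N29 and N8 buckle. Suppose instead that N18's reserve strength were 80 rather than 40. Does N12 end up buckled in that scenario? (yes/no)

no

With N18's reserve strength at 80:
Round 1 — N29, N8 buckle (initial).
  N11: +55 → 55 < 120
  N18: +40 → 40 < 80
  N2: +35 → 35 < 50
  N22: +15 → 15 < 50
No further bucklings.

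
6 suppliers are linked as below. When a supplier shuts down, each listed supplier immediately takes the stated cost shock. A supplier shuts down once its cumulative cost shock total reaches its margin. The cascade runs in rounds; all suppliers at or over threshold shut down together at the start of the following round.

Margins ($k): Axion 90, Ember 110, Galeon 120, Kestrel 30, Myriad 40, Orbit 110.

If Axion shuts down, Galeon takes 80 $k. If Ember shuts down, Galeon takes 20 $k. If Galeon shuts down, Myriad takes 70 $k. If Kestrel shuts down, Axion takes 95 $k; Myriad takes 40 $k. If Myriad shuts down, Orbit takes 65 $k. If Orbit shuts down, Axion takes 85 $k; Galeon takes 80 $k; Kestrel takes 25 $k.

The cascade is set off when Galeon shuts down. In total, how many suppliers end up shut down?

Round 1 — Galeon shuts down (initial).
  Myriad: +70 → 70 ≥ 40
Round 2 — Myriad shuts down.
  Orbit: +65 → 65 < 110
No further shutdowns.

2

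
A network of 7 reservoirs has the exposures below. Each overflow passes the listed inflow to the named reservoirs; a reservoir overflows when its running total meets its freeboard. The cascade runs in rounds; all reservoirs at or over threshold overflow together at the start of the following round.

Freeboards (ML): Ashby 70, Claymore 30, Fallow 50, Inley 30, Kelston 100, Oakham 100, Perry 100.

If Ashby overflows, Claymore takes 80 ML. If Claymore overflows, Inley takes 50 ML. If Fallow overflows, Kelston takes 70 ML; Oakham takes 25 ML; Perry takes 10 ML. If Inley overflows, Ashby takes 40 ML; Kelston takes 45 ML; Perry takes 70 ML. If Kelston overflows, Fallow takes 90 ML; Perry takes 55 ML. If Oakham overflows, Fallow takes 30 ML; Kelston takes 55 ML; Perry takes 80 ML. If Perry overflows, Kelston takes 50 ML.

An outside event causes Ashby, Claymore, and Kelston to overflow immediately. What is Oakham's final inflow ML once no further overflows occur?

25

Round 1 — Ashby, Claymore, Kelston overflow (initial).
  Fallow: +90 → 90 ≥ 50
  Inley: +50 → 50 ≥ 30
  Perry: +55 → 55 < 100
Round 2 — Fallow, Inley overflow.
  Oakham: +25 → 25 < 100
  Perry: +10+70 → 135 ≥ 100
Round 3 — Perry overflows.
No further overflows.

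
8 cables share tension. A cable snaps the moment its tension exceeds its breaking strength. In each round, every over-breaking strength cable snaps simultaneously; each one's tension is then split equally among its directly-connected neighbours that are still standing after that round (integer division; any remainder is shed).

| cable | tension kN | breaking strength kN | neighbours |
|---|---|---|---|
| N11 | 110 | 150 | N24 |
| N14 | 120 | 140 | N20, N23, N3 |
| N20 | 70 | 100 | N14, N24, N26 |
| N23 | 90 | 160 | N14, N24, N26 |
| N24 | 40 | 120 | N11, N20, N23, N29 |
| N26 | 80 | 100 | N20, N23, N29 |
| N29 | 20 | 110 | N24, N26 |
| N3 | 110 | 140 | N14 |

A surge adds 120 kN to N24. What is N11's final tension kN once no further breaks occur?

Round 1 — N24 at 160 > 120. N24 snaps.
  N24 sheds 160 kN to N11, N20, N23, N29: 40 each.
    N11: 110+40 = 150 ≤ 150
    N20: 70+40 = 110 > 100
    N23: 90+40 = 130 ≤ 160
    N29: 20+40 = 60 ≤ 110
Round 2 — N20 snaps.
  N20 sheds 110 kN to N14, N26: 55 each.
    N14: 120+55 = 175 > 140
    N26: 80+55 = 135 > 100
Round 3 — N14, N26 snap.
  N14 sheds 175 kN to N23, N3: 87 each (1 lost).
    N23: 130+87 = 217 > 160
    N3: 110+87 = 197 > 140
  N26 sheds 135 kN to N23, N29: 67 each (1 lost).
    N23: 217+67 = 284 > 160
    N29: 60+67 = 127 > 110
Round 4 — N23, N29, N3 snap.
  N23 sheds 284 kN: no online neighbours, lost.
  N29 sheds 127 kN: no online neighbours, lost.
  N3 sheds 197 kN: no online neighbours, lost.
No further breaks.

150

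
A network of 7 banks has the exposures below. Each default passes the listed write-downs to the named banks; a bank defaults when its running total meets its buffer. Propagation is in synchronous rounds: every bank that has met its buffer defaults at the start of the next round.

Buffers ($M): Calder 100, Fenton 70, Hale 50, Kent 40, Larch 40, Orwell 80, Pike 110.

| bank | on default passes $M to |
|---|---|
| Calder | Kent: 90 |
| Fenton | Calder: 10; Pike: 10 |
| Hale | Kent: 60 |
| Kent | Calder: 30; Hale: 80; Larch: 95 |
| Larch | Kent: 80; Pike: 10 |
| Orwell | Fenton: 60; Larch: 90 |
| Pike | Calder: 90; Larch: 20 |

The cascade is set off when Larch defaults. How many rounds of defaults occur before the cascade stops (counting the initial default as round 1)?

Round 1 — Larch defaults (initial).
  Kent: +80 → 80 ≥ 40
  Pike: +10 → 10 < 110
Round 2 — Kent defaults.
  Calder: +30 → 30 < 100
  Hale: +80 → 80 ≥ 50
Round 3 — Hale defaults.
No further defaults.

3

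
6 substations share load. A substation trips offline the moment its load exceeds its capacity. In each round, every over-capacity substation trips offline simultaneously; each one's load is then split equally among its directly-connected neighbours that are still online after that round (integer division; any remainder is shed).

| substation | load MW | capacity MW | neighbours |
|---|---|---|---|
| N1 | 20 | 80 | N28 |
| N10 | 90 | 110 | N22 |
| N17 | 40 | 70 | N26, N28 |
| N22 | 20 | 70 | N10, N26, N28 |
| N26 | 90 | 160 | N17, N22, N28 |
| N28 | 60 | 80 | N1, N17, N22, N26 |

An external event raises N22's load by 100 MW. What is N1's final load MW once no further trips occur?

Round 1 — N22 at 120 > 70. N22 trips offline.
  N22 sheds 120 MW to N10, N26, N28: 40 each.
    N10: 90+40 = 130 > 110
    N26: 90+40 = 130 ≤ 160
    N28: 60+40 = 100 > 80
Round 2 — N10, N28 trip offline.
  N10 sheds 130 MW: no online neighbours, lost.
  N28 sheds 100 MW to N1, N17, N26: 33 each (1 lost).
    N1: 20+33 = 53 ≤ 80
    N17: 40+33 = 73 > 70
    N26: 130+33 = 163 > 160
Round 3 — N17, N26 trip offline.
  N17 sheds 73 MW: no online neighbours, lost.
  N26 sheds 163 MW: no online neighbours, lost.
No further trips.

53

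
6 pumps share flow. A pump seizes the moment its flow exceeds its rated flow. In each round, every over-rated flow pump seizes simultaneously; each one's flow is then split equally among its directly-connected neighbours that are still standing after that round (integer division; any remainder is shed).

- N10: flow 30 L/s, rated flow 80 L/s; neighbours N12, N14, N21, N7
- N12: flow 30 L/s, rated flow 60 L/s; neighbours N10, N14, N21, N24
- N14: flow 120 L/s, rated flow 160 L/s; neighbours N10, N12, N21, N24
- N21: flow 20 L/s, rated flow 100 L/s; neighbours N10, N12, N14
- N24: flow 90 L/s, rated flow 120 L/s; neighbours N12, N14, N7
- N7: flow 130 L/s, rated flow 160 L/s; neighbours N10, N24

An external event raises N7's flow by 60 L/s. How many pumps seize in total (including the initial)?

Round 1 — N7 at 190 > 160. N7 seizes.
  N7 sheds 190 L/s to N10, N24: 95 each.
    N10: 30+95 = 125 > 80
    N24: 90+95 = 185 > 120
Round 2 — N10, N24 seize.
  N10 sheds 125 L/s to N12, N14, N21: 41 each (2 lost).
    N12: 30+41 = 71 > 60
    N14: 120+41 = 161 > 160
    N21: 20+41 = 61 ≤ 100
  N24 sheds 185 L/s to N12, N14: 92 each (1 lost).
    N12: 71+92 = 163 > 60
    N14: 161+92 = 253 > 160
Round 3 — N12, N14 seize.
  N12 sheds 163 L/s to N21: 163 each.
    N21: 61+163 = 224 > 100
  N14 sheds 253 L/s to N21: 253 each.
    N21: 224+253 = 477 > 100
Round 4 — N21 seizes.
  N21 sheds 477 L/s: no online neighbours, lost.
No further seizures.

6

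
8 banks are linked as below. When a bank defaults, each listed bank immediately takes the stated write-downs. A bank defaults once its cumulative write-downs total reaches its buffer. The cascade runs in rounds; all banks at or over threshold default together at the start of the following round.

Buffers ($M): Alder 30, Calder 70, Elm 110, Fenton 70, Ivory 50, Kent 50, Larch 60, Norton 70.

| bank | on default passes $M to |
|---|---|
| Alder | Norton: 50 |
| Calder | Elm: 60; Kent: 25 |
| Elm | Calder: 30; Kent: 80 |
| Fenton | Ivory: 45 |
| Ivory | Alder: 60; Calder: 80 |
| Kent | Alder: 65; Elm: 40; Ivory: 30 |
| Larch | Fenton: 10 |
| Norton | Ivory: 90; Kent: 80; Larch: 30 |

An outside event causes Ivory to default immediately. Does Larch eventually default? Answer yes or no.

no

Round 1 — Ivory defaults (initial).
  Alder: +60 → 60 ≥ 30
  Calder: +80 → 80 ≥ 70
Round 2 — Alder, Calder default.
  Elm: +60 → 60 < 110
  Kent: +25 → 25 < 50
  Norton: +50 → 50 < 70
No further defaults.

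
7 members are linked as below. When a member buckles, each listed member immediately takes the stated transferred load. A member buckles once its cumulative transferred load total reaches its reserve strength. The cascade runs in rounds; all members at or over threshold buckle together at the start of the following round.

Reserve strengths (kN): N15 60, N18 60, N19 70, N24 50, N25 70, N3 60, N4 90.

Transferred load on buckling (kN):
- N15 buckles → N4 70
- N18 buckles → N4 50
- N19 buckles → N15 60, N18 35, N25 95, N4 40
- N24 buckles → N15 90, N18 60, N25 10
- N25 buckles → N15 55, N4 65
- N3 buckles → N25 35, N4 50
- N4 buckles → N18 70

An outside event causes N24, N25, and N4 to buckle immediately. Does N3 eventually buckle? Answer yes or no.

Round 1 — N24, N25, N4 buckle (initial).
  N15: +90+55 → 145 ≥ 60
  N18: +60+70 → 130 ≥ 60
Round 2 — N15, N18 buckle.
No further bucklings.

no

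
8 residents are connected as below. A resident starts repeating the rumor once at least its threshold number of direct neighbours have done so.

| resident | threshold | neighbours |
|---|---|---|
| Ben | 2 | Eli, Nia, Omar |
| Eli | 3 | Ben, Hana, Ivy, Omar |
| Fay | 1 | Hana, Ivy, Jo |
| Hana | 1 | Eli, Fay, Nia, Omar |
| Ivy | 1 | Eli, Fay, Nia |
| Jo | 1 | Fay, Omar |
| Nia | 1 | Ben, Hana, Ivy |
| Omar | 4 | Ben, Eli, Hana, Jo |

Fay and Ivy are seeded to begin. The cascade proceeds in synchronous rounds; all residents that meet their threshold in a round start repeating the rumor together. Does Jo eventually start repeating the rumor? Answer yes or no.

Round 1 — Fay, Ivy start repeating the rumor (initial).
Round 2 — checking thresholds:
  Eli: 1 of 4 neighbours < 3, holds.
  Hana: 1 of 4 neighbours ≥ 1, starts repeating the rumor.
  Jo: 1 of 2 neighbours ≥ 1, starts repeating the rumor.
  Nia: 1 of 3 neighbours ≥ 1, starts repeating the rumor.
Round 3 — no new spreads; cascade stops.

yes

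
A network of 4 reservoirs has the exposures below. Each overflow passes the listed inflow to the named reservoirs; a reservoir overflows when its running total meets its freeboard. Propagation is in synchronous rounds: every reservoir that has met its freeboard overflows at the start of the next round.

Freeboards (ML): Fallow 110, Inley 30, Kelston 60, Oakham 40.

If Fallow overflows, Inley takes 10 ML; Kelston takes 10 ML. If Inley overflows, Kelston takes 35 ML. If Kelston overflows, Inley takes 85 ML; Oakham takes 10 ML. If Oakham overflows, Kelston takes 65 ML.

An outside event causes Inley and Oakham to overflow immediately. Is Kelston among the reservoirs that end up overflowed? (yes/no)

yes

Round 1 — Inley, Oakham overflow (initial).
  Kelston: +35+65 → 100 ≥ 60
Round 2 — Kelston overflows.
No further overflows.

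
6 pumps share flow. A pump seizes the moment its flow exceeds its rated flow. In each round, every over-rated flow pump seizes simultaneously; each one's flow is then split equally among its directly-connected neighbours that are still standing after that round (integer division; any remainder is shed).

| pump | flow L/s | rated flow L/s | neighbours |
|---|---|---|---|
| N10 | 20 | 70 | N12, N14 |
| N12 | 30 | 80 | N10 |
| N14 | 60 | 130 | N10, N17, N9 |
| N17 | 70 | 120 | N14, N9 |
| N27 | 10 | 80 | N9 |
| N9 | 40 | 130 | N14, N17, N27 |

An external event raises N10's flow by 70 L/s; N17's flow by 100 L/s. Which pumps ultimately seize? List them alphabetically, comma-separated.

Round 1 — N10 at 90 > 70; N17 at 170 > 120. N10, N17 seize.
  N10 sheds 90 L/s to N12, N14: 45 each.
    N12: 30+45 = 75 ≤ 80
    N14: 60+45 = 105 ≤ 130
  N17 sheds 170 L/s to N14, N9: 85 each.
    N14: 105+85 = 190 > 130
    N9: 40+85 = 125 ≤ 130
Round 2 — N14 seizes.
  N14 sheds 190 L/s to N9: 190 each.
    N9: 125+190 = 315 > 130
Round 3 — N9 seizes.
  N9 sheds 315 L/s to N27: 315 each.
    N27: 10+315 = 325 > 80
Round 4 — N27 seizes.
  N27 sheds 325 L/s: no online neighbours, lost.
No further seizures.

N10, N14, N17, N27, N9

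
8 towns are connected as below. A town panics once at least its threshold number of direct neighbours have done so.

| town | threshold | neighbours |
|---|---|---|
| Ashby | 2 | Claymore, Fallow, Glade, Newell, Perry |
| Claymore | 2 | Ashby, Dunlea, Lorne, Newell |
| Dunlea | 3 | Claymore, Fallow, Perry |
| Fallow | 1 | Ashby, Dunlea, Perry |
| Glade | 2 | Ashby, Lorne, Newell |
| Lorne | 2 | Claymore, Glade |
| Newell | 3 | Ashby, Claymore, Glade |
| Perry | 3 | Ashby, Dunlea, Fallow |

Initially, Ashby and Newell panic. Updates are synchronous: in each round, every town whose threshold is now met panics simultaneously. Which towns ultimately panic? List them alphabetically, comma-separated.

Round 1 — Ashby, Newell panic (initial).
Round 2 — checking thresholds:
  Claymore: 2 of 4 neighbours ≥ 2, panics.
  Fallow: 1 of 3 neighbours ≥ 1, panics.
  Glade: 2 of 3 neighbours ≥ 2, panics.
  Perry: 1 of 3 neighbours < 3, holds.
Round 3 — checking thresholds:
  Dunlea: 2 of 3 neighbours < 3, holds.
  Lorne: 2 of 2 neighbours ≥ 2, panics.
  Perry: 2 of 3 neighbours < 3, holds.
Round 4 — no new panics; cascade stops.

Ashby, Claymore, Fallow, Glade, Lorne, Newell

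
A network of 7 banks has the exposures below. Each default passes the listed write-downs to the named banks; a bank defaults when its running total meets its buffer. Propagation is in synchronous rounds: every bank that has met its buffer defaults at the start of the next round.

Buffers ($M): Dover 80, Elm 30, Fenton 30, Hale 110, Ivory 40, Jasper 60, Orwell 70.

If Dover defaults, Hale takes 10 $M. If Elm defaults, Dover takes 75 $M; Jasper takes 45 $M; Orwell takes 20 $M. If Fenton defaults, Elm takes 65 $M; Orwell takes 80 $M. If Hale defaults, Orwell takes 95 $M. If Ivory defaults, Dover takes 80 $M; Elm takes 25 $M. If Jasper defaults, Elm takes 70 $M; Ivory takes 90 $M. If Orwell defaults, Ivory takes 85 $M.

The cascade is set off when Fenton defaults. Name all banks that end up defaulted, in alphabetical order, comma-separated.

Round 1 — Fenton defaults (initial).
  Elm: +65 → 65 ≥ 30
  Orwell: +80 → 80 ≥ 70
Round 2 — Elm, Orwell default.
  Dover: +75 → 75 < 80
  Ivory: +85 → 85 ≥ 40
  Jasper: +45 → 45 < 60
Round 3 — Ivory defaults.
  Dover: +80 → 155 ≥ 80
Round 4 — Dover defaults.
  Hale: +10 → 10 < 110
No further defaults.

Dover, Elm, Fenton, Ivory, Orwell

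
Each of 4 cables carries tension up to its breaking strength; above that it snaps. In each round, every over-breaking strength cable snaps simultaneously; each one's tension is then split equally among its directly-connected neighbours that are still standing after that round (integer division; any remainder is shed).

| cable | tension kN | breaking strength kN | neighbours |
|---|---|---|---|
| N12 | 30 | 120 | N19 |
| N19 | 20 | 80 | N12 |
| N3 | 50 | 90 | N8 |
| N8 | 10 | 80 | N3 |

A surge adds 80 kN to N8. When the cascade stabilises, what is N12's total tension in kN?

30

Round 1 — N8 at 90 > 80. N8 snaps.
  N8 sheds 90 kN to N3: 90 each.
    N3: 50+90 = 140 > 90
Round 2 — N3 snaps.
  N3 sheds 140 kN: no online neighbours, lost.
No further breaks.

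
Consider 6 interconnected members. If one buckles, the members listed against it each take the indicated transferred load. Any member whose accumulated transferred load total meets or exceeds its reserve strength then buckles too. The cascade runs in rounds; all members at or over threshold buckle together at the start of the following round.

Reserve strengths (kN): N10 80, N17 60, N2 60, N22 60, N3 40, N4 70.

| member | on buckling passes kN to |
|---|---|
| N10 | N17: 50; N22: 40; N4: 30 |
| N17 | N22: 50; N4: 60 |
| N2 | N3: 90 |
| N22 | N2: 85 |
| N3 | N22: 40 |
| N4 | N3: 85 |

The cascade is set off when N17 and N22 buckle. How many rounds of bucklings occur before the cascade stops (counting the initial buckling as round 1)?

3

Round 1 — N17, N22 buckle (initial).
  N2: +85 → 85 ≥ 60
  N4: +60 → 60 < 70
Round 2 — N2 buckles.
  N3: +90 → 90 ≥ 40
Round 3 — N3 buckles.
No further bucklings.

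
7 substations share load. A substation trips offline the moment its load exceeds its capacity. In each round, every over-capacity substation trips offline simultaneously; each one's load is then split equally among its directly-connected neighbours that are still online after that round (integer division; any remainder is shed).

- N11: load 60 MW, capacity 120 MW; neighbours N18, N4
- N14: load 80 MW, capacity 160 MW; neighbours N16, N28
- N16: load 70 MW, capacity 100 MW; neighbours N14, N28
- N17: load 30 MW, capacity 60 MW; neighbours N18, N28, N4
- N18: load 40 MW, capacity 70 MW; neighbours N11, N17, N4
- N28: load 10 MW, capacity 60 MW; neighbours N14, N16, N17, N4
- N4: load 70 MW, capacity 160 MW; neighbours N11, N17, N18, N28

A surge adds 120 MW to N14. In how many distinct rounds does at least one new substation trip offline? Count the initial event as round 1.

5

Round 1 — N14 at 200 > 160. N14 trips offline.
  N14 sheds 200 MW to N16, N28: 100 each.
    N16: 70+100 = 170 > 100
    N28: 10+100 = 110 > 60
Round 2 — N16, N28 trip offline.
  N16 sheds 170 MW: no online neighbours, lost.
  N28 sheds 110 MW to N17, N4: 55 each.
    N17: 30+55 = 85 > 60
    N4: 70+55 = 125 ≤ 160
Round 3 — N17 trips offline.
  N17 sheds 85 MW to N18, N4: 42 each (1 lost).
    N18: 40+42 = 82 > 70
    N4: 125+42 = 167 > 160
Round 4 — N18, N4 trip offline.
  N18 sheds 82 MW to N11: 82 each.
    N11: 60+82 = 142 > 120
  N4 sheds 167 MW to N11: 167 each.
    N11: 142+167 = 309 > 120
Round 5 — N11 trips offline.
  N11 sheds 309 MW: no online neighbours, lost.
No further trips.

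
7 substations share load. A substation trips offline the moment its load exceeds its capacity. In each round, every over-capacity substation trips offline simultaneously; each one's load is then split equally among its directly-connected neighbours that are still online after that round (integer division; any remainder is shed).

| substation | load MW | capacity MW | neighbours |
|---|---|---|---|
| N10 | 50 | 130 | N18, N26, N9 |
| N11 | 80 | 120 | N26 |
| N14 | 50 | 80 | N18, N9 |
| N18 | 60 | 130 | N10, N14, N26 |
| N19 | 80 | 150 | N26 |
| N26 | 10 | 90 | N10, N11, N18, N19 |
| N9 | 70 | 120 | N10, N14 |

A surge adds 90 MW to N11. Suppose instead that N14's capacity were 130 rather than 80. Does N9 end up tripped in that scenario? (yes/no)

With N14's capacity at 130:
Round 1 — N11 at 170 > 120. N11 trips offline.
  N11 sheds 170 MW to N26: 170 each.
    N26: 10+170 = 180 > 90
Round 2 — N26 trips offline.
  N26 sheds 180 MW to N10, N18, N19: 60 each.
    N10: 50+60 = 110 ≤ 130
    N18: 60+60 = 120 ≤ 130
    N19: 80+60 = 140 ≤ 150
No further trips.

no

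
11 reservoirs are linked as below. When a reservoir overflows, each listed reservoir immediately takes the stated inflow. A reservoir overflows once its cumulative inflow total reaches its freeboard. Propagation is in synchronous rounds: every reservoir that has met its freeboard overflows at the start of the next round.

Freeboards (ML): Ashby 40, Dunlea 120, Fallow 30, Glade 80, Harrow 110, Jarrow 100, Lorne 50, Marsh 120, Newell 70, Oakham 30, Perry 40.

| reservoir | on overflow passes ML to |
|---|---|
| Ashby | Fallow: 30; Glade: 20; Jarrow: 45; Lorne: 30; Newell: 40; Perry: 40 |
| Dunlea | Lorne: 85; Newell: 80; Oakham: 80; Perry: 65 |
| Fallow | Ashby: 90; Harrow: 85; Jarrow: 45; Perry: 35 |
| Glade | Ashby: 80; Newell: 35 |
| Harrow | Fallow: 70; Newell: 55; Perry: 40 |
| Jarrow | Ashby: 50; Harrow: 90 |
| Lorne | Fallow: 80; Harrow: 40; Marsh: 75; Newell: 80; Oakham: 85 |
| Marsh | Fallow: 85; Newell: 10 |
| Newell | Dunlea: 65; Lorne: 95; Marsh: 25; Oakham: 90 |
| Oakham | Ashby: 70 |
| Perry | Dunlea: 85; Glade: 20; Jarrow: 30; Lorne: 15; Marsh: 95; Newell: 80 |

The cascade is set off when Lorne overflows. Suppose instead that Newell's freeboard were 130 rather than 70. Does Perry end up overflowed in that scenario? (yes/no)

With Newell's freeboard at 130:
Round 1 — Lorne overflows (initial).
  Fallow: +80 → 80 ≥ 30
  Harrow: +40 → 40 < 110
  Marsh: +75 → 75 < 120
  Newell: +80 → 80 < 130
  Oakham: +85 → 85 ≥ 30
Round 2 — Fallow, Oakham overflow.
  Ashby: +90+70 → 160 ≥ 40
  Harrow: +85 → 125 ≥ 110
  Jarrow: +45 → 45 < 100
  Perry: +35 → 35 < 40
Round 3 — Ashby, Harrow overflow.
  Glade: +20 → 20 < 80
  Jarrow: +45 → 90 < 100
  Newell: +40+55 → 175 ≥ 130
  Perry: +40+40 → 115 ≥ 40
Round 4 — Newell, Perry overflow.
  Dunlea: +65+85 → 150 ≥ 120
  Glade: +20 → 40 < 80
  Jarrow: +30 → 120 ≥ 100
  Marsh: +25+95 → 195 ≥ 120
Round 5 — Dunlea, Jarrow, Marsh overflow.
No further overflows.

yes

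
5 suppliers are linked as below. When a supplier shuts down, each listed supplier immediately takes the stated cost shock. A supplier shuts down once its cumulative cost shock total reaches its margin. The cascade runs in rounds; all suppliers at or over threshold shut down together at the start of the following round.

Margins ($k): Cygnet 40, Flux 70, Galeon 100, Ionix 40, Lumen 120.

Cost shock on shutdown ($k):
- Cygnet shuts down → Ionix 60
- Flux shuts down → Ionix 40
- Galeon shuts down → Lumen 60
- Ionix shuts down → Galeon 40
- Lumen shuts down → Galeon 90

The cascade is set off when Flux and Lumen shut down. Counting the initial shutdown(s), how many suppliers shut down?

Round 1 — Flux, Lumen shut down (initial).
  Galeon: +90 → 90 < 100
  Ionix: +40 → 40 ≥ 40
Round 2 — Ionix shuts down.
  Galeon: +40 → 130 ≥ 100
Round 3 — Galeon shuts down.
No further shutdowns.

4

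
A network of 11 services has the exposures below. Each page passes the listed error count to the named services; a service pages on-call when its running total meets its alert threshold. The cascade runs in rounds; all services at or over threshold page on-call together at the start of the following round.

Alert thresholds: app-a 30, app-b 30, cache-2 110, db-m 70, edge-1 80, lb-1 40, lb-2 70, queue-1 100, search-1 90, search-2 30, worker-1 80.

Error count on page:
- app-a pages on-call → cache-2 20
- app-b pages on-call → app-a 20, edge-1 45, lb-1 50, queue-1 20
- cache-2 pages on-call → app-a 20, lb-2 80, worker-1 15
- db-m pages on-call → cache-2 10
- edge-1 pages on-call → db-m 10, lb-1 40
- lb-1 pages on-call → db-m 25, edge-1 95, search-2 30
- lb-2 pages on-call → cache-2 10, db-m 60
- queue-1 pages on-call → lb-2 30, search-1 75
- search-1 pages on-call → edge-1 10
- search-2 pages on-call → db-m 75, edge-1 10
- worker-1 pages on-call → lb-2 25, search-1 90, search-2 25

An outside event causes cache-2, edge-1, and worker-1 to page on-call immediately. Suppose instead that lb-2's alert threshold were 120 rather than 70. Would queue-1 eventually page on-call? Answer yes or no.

no

With lb-2's alert threshold at 120:
Round 1 — cache-2, edge-1, worker-1 page on-call (initial).
  app-a: +20 → 20 < 30
  db-m: +10 → 10 < 70
  lb-1: +40 → 40 ≥ 40
  lb-2: +80+25 → 105 < 120
  search-1: +90 → 90 ≥ 90
  search-2: +25 → 25 < 30
Round 2 — lb-1, search-1 page on-call.
  db-m: +25 → 35 < 70
  search-2: +30 → 55 ≥ 30
Round 3 — search-2 pages on-call.
  db-m: +75 → 110 ≥ 70
Round 4 — db-m pages on-call.
No further pages.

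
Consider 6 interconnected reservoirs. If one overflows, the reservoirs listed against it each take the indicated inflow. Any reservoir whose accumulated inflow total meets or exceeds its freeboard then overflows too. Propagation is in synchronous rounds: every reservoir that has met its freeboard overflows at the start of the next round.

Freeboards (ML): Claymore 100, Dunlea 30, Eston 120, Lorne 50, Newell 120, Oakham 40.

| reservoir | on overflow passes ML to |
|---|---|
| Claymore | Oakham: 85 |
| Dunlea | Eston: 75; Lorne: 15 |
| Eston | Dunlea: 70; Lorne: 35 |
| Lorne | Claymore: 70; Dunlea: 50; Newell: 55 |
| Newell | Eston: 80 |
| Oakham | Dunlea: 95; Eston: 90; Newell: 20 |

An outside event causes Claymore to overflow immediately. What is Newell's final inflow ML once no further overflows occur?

Round 1 — Claymore overflows (initial).
  Oakham: +85 → 85 ≥ 40
Round 2 — Oakham overflows.
  Dunlea: +95 → 95 ≥ 30
  Eston: +90 → 90 < 120
  Newell: +20 → 20 < 120
Round 3 — Dunlea overflows.
  Eston: +75 → 165 ≥ 120
  Lorne: +15 → 15 < 50
Round 4 — Eston overflows.
  Lorne: +35 → 50 ≥ 50
Round 5 — Lorne overflows.
  Newell: +55 → 75 < 120
No further overflows.

75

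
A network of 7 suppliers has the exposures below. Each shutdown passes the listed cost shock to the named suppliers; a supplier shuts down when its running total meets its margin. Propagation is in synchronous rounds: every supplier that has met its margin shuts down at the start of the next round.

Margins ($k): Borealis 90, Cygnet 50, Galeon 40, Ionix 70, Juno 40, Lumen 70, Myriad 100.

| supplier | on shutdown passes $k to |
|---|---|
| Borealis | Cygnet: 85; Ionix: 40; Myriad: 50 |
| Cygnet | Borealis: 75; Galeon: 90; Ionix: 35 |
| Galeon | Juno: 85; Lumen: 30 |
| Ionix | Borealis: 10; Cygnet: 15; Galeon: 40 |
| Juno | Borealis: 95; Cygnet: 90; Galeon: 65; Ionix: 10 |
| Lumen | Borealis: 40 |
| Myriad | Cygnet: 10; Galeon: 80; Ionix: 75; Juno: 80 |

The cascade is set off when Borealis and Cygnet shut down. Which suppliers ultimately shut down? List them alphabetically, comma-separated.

Borealis, Cygnet, Galeon, Ionix, Juno

Round 1 — Borealis, Cygnet shut down (initial).
  Galeon: +90 → 90 ≥ 40
  Ionix: +40+35 → 75 ≥ 70
  Myriad: +50 → 50 < 100
Round 2 — Galeon, Ionix shut down.
  Juno: +85 → 85 ≥ 40
  Lumen: +30 → 30 < 70
Round 3 — Juno shuts down.
No further shutdowns.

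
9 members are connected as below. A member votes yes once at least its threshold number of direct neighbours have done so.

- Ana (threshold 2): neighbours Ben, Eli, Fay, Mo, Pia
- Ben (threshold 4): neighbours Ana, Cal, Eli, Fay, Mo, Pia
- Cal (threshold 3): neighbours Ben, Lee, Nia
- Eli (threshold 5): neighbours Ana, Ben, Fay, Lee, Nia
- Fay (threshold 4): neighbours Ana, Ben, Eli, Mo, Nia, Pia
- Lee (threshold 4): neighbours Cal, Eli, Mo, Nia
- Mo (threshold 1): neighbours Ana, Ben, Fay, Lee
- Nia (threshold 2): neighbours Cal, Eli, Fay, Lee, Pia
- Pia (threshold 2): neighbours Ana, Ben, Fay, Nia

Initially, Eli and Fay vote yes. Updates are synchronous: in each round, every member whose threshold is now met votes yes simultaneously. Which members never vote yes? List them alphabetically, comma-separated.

Round 1 — Eli, Fay vote yes (initial).
Round 2 — checking thresholds:
  Ana: 2 of 5 neighbours ≥ 2, votes yes.
  Ben: 2 of 6 neighbours < 4, holds.
  Lee: 1 of 4 neighbours < 4, holds.
  Mo: 1 of 4 neighbours ≥ 1, votes yes.
  Nia: 2 of 5 neighbours ≥ 2, votes yes.
  Pia: 1 of 4 neighbours < 2, holds.
Round 3 — checking thresholds:
  Ben: 4 of 6 neighbours ≥ 4, votes yes.
  Cal: 1 of 3 neighbours < 3, holds.
  Lee: 3 of 4 neighbours < 4, holds.
  Pia: 3 of 4 neighbours ≥ 2, votes yes.
Round 4 — no new yes votes; cascade stops.

Cal, Lee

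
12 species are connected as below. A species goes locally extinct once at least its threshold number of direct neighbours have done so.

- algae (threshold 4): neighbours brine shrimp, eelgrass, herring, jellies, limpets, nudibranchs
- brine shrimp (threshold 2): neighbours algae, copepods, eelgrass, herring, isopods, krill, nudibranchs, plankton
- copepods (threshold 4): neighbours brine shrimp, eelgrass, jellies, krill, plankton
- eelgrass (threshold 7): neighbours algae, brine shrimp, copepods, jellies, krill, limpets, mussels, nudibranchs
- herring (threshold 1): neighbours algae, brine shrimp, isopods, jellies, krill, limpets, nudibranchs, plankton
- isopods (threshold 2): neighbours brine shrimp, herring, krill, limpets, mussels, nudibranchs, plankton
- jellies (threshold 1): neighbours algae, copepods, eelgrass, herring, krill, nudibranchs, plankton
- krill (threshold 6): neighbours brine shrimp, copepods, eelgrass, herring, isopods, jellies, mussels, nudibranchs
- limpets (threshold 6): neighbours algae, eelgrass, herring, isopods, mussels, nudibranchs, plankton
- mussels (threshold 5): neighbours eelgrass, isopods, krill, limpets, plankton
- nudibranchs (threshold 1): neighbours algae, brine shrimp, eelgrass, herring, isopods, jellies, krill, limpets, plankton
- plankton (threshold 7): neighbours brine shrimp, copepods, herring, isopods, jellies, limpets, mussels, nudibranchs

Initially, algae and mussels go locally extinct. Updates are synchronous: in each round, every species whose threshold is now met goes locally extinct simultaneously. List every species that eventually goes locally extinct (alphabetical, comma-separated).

algae, brine shrimp, herring, isopods, jellies, krill, mussels, nudibranchs

Round 1 — algae, mussels go locally extinct (initial).
Round 2 — checking thresholds:
  brine shrimp: 1 of 8 neighbours < 2, not yet.
  eelgrass: 2 of 8 neighbours < 7, not yet.
  herring: 1 of 8 neighbours ≥ 1, goes locally extinct.
  isopods: 1 of 7 neighbours < 2, not yet.
  jellies: 1 of 7 neighbours ≥ 1, goes locally extinct.
  krill: 1 of 8 neighbours < 6, not yet.
  limpets: 2 of 7 neighbours < 6, not yet.
  nudibranchs: 1 of 9 neighbours ≥ 1, goes locally extinct.
  plankton: 1 of 8 neighbours < 7, not yet.
Round 3 — checking thresholds:
  brine shrimp: 3 of 8 neighbours ≥ 2, goes locally extinct.
  copepods: 1 of 5 neighbours < 4, not yet.
  eelgrass: 4 of 8 neighbours < 7, not yet.
  isopods: 3 of 7 neighbours ≥ 2, goes locally extinct.
  krill: 4 of 8 neighbours < 6, not yet.
  limpets: 4 of 7 neighbours < 6, not yet.
  plankton: 4 of 8 neighbours < 7, not yet.
Round 4 — checking thresholds:
  copepods: 2 of 5 neighbours < 4, not yet.
  eelgrass: 5 of 8 neighbours < 7, not yet.
  krill: 6 of 8 neighbours ≥ 6, goes locally extinct.
  limpets: 5 of 7 neighbours < 6, not yet.
  plankton: 6 of 8 neighbours < 7, not yet.
Round 5 — no new extinctions; cascade stops.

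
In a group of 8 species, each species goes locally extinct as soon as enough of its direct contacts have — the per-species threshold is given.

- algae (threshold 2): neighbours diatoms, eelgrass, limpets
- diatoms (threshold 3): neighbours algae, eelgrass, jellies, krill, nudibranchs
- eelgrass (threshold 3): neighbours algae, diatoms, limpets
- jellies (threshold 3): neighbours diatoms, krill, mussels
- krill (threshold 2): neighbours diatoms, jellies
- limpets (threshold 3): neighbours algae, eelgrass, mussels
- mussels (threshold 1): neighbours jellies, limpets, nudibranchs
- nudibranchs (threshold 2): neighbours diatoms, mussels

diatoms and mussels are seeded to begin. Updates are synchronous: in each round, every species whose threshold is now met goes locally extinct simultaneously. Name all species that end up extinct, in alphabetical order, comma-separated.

diatoms, mussels, nudibranchs

Round 1 — diatoms, mussels go locally extinct (initial).
Round 2 — checking thresholds:
  algae: 1 of 3 neighbours < 2, below threshold.
  eelgrass: 1 of 3 neighbours < 3, below threshold.
  jellies: 2 of 3 neighbours < 3, below threshold.
  krill: 1 of 2 neighbours < 2, below threshold.
  limpets: 1 of 3 neighbours < 3, below threshold.
  nudibranchs: 2 of 2 neighbours ≥ 2, goes locally extinct.
Round 3 — no new extinctions; cascade stops.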